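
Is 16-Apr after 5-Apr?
Yes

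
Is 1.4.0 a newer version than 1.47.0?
No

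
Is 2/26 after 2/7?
Yes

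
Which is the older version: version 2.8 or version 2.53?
version 2.8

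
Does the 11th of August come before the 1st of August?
No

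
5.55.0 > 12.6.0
False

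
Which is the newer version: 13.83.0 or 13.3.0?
13.83.0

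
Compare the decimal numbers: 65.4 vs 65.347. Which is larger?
65.4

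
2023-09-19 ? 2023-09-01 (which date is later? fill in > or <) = >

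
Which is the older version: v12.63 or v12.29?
v12.29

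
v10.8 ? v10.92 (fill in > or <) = <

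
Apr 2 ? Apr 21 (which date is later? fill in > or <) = <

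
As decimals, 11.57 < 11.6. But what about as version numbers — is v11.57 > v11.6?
True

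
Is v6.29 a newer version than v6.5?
Yes. Version numbers are compared segment by segment as integers, not as decimals: minor version 29 > 5, so v6.29 > v6.5 (even though the decimal 6.29 < 6.5).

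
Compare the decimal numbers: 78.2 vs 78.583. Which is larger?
78.583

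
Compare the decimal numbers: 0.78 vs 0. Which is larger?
0.78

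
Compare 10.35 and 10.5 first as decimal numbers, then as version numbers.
As decimals: 10.35 < 10.5. As versions: v10.35 > v10.5 (minor version 35 > 5).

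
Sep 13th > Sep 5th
True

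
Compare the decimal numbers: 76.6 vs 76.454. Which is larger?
76.6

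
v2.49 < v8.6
True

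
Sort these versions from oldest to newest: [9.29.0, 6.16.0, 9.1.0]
[6.16.0, 9.1.0, 9.29.0]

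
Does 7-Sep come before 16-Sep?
Yes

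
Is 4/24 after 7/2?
No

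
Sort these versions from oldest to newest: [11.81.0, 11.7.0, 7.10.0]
[7.10.0, 11.7.0, 11.81.0]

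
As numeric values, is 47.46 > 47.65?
False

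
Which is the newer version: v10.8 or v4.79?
v10.8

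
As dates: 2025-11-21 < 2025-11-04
False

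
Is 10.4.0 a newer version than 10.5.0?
No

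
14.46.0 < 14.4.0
False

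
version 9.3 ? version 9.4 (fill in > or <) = <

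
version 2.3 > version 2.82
False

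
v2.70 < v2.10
False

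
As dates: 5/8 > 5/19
False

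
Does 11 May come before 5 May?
No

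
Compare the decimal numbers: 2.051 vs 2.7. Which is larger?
2.7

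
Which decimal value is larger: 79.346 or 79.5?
79.5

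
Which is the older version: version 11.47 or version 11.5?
version 11.5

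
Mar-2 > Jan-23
True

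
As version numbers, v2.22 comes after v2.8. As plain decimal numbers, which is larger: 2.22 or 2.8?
2.8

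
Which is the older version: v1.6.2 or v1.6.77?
v1.6.2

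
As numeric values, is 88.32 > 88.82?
False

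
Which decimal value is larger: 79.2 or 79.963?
79.963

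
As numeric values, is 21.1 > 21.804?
False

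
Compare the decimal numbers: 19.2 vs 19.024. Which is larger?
19.2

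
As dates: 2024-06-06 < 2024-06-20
True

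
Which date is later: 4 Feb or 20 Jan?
4 Feb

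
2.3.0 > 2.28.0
False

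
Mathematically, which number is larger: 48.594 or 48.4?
48.594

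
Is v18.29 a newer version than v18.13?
Yes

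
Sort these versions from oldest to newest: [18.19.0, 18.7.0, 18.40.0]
[18.7.0, 18.19.0, 18.40.0]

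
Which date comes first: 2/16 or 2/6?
2/6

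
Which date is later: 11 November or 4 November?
11 November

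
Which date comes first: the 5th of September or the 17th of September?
the 5th of September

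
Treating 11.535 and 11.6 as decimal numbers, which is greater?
11.6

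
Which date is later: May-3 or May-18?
May-18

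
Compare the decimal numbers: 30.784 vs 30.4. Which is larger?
30.784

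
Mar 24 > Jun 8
False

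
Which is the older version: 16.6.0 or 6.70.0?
6.70.0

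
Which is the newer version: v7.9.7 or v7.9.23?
v7.9.23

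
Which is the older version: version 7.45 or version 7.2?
version 7.2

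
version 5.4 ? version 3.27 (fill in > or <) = >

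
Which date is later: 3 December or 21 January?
3 December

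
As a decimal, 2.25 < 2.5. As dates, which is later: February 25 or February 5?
February 25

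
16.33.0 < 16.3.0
False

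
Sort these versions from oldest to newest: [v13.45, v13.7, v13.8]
[v13.7, v13.8, v13.45]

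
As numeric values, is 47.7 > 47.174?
True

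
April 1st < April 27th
True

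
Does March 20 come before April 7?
Yes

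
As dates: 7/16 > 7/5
True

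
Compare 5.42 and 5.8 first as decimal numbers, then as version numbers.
As decimals: 5.42 < 5.8. As versions: v5.42 > v5.8 (minor version 42 > 8).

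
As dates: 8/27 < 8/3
False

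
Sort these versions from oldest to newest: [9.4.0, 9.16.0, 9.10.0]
[9.4.0, 9.10.0, 9.16.0]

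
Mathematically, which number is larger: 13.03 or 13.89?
13.89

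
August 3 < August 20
True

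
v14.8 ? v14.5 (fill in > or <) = >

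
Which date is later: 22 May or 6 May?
22 May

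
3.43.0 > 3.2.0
True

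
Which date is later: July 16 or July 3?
July 16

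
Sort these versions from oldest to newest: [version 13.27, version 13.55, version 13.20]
[version 13.20, version 13.27, version 13.55]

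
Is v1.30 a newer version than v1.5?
Yes. Version numbers are compared segment by segment as integers, not as decimals: minor version 30 > 5, so v1.30 > v1.5 (even though the decimal 1.30 < 1.5).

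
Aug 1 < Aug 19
True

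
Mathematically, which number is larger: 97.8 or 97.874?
97.874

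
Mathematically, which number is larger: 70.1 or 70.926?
70.926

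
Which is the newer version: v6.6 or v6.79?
v6.79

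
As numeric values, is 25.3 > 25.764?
False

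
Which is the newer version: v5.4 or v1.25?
v5.4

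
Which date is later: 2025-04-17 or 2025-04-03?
2025-04-17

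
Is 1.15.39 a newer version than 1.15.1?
Yes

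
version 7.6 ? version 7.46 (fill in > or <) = <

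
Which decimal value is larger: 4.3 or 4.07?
4.3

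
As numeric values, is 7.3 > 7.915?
False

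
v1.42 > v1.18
True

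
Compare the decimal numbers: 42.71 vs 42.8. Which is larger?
42.8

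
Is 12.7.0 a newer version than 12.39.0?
No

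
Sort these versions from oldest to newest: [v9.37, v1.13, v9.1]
[v1.13, v9.1, v9.37]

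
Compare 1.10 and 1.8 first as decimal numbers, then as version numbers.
As decimals: 1.10 < 1.8. As versions: v1.10 > v1.8 (minor version 10 > 8).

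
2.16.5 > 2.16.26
False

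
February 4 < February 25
True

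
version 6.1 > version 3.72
True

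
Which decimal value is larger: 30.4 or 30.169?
30.4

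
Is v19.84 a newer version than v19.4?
Yes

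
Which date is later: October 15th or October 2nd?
October 15th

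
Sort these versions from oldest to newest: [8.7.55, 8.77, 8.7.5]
[8.7.5, 8.7.55, 8.77]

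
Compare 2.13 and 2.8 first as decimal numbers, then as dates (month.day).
As decimals: 2.13 < 2.8. As dates: 2/13 is later than 2/8 (day 13 > day 8).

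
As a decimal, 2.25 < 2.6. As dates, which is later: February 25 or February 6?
February 25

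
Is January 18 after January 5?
Yes. Day 18 comes after day 5 in January — this is a date comparison, not a decimal one (the decimal 1.18 would be smaller than 1.5).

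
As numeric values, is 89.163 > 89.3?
False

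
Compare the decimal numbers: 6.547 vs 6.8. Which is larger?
6.8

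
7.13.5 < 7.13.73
True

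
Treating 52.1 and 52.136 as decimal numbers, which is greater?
52.136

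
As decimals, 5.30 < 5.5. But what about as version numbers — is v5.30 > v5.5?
True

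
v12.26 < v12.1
False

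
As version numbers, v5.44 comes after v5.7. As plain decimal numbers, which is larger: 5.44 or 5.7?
5.7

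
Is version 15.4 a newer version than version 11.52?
Yes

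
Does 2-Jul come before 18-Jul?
Yes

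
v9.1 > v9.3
False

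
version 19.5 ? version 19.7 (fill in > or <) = <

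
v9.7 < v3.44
False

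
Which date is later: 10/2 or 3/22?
10/2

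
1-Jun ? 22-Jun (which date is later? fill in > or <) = <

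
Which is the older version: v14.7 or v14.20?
v14.7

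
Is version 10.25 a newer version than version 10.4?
Yes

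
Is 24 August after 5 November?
No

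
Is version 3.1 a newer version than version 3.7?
No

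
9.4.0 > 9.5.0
False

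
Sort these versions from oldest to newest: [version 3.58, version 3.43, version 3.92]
[version 3.43, version 3.58, version 3.92]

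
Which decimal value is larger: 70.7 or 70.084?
70.7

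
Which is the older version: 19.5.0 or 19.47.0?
19.5.0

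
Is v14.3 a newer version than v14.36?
No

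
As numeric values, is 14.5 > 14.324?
True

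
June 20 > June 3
True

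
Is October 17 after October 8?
Yes. Day 17 comes after day 8 in October — this is a date comparison, not a decimal one (the decimal 10.17 would be smaller than 10.8).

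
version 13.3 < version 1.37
False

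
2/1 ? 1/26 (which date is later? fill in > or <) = >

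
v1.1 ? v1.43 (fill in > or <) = <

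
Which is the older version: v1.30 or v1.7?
v1.7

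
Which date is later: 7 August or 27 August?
27 August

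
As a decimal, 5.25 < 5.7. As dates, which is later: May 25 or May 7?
May 25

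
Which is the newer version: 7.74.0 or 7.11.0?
7.74.0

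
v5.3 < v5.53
True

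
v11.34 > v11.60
False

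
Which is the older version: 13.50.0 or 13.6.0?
13.6.0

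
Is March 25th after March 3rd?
Yes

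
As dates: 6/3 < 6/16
True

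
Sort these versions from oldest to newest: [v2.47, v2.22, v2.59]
[v2.22, v2.47, v2.59]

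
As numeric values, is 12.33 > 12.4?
False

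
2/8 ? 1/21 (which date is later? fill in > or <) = >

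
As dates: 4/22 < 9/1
True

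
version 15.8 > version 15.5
True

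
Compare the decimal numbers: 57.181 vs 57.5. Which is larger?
57.5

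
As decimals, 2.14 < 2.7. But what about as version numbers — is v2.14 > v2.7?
True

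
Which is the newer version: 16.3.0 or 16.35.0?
16.35.0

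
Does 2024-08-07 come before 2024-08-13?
Yes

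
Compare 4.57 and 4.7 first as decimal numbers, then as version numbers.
As decimals: 4.57 < 4.7. As versions: v4.57 > v4.7 (minor version 57 > 7).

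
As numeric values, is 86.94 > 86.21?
True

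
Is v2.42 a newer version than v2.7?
Yes. Version numbers are compared segment by segment as integers, not as decimals: minor version 42 > 7, so v2.42 > v2.7 (even though the decimal 2.42 < 2.7).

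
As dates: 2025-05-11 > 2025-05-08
True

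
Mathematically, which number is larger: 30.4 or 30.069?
30.4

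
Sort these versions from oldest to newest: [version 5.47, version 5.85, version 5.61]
[version 5.47, version 5.61, version 5.85]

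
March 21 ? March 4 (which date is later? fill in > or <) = >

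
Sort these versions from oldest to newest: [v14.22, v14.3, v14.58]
[v14.3, v14.22, v14.58]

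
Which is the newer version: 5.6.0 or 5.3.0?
5.6.0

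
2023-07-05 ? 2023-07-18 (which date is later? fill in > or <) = <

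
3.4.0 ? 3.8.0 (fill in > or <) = <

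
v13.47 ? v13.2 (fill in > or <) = >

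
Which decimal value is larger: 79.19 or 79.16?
79.19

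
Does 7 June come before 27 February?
No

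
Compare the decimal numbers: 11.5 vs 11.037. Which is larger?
11.5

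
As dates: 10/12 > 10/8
True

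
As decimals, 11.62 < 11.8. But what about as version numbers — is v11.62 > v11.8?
True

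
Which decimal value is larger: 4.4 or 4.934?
4.934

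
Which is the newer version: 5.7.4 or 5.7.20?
5.7.20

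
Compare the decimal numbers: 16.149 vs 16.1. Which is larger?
16.149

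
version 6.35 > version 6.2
True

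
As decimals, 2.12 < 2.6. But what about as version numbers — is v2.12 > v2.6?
True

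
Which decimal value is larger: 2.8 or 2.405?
2.8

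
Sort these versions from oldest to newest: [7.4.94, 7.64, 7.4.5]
[7.4.5, 7.4.94, 7.64]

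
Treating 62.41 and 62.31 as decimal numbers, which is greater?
62.41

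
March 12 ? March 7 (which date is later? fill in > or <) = >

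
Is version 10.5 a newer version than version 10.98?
No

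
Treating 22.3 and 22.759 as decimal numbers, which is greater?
22.759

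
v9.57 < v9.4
False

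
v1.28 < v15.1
True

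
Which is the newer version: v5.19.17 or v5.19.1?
v5.19.17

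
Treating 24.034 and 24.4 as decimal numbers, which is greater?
24.4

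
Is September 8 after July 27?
Yes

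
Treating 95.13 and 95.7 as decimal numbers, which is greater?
95.7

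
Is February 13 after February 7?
Yes. Day 13 comes after day 7 in February — this is a date comparison, not a decimal one (the decimal 2.13 would be smaller than 2.7).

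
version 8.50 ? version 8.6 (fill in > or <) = >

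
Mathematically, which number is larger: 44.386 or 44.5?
44.5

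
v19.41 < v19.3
False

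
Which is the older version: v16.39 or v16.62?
v16.39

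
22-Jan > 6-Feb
False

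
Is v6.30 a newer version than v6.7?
Yes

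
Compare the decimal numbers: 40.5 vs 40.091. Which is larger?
40.5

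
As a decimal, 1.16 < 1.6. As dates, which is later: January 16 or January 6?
January 16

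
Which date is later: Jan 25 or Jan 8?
Jan 25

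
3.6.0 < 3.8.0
True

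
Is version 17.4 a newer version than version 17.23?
No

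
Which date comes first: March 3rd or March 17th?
March 3rd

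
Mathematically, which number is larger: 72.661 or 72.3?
72.661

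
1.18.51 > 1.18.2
True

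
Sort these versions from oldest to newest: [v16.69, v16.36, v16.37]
[v16.36, v16.37, v16.69]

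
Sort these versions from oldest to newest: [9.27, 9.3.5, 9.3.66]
[9.3.5, 9.3.66, 9.27]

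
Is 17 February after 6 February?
Yes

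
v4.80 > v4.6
True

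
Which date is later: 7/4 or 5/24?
7/4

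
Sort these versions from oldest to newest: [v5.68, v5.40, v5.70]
[v5.40, v5.68, v5.70]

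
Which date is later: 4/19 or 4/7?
4/19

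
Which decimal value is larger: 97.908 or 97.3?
97.908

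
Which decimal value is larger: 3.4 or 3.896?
3.896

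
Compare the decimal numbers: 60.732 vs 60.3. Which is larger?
60.732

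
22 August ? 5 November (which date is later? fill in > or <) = <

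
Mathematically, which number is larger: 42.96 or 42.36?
42.96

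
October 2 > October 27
False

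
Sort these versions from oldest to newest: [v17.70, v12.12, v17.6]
[v12.12, v17.6, v17.70]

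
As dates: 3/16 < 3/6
False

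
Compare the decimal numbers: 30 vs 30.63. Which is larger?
30.63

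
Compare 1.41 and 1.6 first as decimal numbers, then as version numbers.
As decimals: 1.41 < 1.6. As versions: v1.41 > v1.6 (minor version 41 > 6).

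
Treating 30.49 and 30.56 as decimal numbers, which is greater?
30.56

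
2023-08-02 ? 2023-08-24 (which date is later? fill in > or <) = <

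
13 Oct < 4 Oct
False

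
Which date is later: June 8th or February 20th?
June 8th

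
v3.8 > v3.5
True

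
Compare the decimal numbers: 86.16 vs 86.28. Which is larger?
86.28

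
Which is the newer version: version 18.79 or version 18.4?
version 18.79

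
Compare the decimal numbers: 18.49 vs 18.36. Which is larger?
18.49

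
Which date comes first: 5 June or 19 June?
5 June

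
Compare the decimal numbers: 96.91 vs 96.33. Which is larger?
96.91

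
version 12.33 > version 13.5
False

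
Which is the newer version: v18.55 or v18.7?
v18.55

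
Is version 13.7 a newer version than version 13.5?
Yes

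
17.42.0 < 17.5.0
False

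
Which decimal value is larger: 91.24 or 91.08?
91.24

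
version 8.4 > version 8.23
False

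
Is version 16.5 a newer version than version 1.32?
Yes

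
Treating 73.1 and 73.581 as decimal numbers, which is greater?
73.581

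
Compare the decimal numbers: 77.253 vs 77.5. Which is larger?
77.5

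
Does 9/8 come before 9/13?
Yes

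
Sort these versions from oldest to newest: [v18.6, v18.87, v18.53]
[v18.6, v18.53, v18.87]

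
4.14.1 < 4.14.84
True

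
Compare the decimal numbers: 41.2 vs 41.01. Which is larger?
41.2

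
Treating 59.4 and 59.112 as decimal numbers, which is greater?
59.4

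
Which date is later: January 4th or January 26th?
January 26th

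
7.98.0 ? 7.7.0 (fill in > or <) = >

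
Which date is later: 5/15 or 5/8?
5/15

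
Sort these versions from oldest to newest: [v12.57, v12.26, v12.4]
[v12.4, v12.26, v12.57]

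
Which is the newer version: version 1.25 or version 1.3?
version 1.25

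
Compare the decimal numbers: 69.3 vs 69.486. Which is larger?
69.486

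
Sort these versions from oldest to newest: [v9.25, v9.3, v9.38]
[v9.3, v9.25, v9.38]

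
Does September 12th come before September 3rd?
No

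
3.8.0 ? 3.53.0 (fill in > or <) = <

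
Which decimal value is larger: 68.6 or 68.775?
68.775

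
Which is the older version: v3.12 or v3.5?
v3.5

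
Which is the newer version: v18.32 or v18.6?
v18.32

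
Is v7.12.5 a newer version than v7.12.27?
No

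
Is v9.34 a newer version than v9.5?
Yes. Version numbers are compared segment by segment as integers, not as decimals: minor version 34 > 5, so v9.34 > v9.5 (even though the decimal 9.34 < 9.5).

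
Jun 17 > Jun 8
True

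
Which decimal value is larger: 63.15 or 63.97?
63.97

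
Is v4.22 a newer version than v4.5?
Yes. Version numbers are compared segment by segment as integers, not as decimals: minor version 22 > 5, so v4.22 > v4.5 (even though the decimal 4.22 < 4.5).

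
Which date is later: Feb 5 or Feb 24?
Feb 24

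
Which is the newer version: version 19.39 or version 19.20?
version 19.39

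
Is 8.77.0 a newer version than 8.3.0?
Yes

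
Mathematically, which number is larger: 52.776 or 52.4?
52.776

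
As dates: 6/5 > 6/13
False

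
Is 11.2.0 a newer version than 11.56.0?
No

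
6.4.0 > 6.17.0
False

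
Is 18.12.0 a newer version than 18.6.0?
Yes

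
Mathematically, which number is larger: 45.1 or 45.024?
45.1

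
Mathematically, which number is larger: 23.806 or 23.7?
23.806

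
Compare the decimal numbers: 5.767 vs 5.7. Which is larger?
5.767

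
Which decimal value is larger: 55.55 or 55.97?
55.97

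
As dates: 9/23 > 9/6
True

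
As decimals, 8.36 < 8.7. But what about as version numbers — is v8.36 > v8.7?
True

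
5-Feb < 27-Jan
False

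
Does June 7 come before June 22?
Yes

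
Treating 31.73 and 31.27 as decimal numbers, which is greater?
31.73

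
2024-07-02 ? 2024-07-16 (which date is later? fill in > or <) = <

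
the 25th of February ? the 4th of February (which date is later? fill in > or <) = >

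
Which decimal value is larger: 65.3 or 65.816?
65.816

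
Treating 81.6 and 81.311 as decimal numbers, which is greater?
81.6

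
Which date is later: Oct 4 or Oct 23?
Oct 23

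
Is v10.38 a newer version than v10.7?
Yes. Version numbers are compared segment by segment as integers, not as decimals: minor version 38 > 7, so v10.38 > v10.7 (even though the decimal 10.38 < 10.7).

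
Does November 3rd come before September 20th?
No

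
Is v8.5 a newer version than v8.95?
No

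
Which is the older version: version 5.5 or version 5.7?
version 5.5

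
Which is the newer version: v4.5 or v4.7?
v4.7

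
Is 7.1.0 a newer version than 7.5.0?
No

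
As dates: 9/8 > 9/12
False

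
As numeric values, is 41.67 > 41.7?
False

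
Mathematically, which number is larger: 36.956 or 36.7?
36.956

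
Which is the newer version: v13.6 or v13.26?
v13.26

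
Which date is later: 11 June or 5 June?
11 June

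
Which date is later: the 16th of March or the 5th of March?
the 16th of March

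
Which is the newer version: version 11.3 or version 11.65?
version 11.65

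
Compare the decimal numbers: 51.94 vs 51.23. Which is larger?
51.94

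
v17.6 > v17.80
False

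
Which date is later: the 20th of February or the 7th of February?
the 20th of February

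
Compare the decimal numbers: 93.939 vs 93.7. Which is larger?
93.939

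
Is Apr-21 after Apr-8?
Yes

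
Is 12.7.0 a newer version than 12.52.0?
No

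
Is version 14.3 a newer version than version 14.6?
No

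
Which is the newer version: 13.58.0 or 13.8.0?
13.58.0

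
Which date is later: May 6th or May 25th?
May 25th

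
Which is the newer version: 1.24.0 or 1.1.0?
1.24.0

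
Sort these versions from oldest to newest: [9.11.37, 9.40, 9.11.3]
[9.11.3, 9.11.37, 9.40]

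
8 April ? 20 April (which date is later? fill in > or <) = <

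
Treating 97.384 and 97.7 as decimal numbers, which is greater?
97.7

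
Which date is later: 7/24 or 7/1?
7/24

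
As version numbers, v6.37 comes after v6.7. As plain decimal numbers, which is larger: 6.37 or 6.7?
6.7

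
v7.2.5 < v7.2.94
True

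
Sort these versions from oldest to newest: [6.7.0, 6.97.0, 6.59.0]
[6.7.0, 6.59.0, 6.97.0]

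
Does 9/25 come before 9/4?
No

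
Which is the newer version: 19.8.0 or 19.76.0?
19.76.0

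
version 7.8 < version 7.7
False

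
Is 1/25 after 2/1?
No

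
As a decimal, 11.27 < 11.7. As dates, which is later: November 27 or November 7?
November 27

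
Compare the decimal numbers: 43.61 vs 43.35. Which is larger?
43.61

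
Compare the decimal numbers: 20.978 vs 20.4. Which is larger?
20.978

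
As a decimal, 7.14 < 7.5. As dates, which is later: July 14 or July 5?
July 14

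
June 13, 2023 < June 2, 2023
False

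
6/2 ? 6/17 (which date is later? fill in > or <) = <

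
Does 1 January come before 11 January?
Yes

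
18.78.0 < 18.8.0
False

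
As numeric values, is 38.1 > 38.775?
False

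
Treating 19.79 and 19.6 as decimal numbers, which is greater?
19.79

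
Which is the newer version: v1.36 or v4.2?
v4.2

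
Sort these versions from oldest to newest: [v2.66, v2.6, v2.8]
[v2.6, v2.8, v2.66]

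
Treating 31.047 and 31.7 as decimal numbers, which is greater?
31.7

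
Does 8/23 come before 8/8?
No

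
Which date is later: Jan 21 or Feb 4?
Feb 4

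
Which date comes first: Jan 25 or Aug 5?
Jan 25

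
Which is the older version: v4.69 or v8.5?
v4.69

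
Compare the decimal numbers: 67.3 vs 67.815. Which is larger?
67.815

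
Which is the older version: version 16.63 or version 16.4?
version 16.4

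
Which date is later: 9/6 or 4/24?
9/6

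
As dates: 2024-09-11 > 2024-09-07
True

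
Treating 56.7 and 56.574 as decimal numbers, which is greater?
56.7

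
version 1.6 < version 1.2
False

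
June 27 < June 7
False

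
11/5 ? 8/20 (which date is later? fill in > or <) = >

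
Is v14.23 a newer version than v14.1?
Yes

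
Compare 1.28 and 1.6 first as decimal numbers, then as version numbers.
As decimals: 1.28 < 1.6. As versions: v1.28 > v1.6 (minor version 28 > 6).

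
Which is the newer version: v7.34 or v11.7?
v11.7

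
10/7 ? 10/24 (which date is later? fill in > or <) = <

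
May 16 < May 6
False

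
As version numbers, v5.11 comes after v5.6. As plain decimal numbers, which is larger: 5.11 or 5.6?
5.6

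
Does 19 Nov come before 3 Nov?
No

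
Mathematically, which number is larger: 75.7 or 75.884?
75.884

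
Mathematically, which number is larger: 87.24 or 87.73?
87.73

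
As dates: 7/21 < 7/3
False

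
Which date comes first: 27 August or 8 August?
8 August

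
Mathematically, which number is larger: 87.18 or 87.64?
87.64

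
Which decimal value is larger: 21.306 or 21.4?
21.4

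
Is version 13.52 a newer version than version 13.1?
Yes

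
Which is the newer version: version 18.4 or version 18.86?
version 18.86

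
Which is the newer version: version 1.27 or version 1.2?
version 1.27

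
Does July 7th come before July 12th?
Yes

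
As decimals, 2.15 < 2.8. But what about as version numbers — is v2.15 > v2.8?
True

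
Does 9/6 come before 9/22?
Yes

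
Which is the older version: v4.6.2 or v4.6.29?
v4.6.2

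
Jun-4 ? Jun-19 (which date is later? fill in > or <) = <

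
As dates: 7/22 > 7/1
True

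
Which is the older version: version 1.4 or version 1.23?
version 1.4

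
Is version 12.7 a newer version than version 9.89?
Yes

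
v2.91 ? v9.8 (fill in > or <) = <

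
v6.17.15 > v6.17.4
True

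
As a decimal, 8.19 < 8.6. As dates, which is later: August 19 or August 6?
August 19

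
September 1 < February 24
False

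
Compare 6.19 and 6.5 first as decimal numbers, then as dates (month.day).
As decimals: 6.19 < 6.5. As dates: 6/19 is later than 6/5 (day 19 > day 5).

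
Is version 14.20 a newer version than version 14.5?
Yes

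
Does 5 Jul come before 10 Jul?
Yes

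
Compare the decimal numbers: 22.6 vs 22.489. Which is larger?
22.6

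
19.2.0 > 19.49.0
False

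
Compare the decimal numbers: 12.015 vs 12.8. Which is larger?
12.8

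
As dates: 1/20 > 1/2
True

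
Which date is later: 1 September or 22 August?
1 September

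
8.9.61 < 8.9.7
False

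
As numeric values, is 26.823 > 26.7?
True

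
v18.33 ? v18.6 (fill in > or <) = >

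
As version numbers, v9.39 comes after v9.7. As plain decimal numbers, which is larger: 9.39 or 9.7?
9.7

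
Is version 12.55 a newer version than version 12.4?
Yes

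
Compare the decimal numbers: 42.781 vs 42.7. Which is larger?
42.781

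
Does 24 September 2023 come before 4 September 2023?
No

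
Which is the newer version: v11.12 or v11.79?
v11.79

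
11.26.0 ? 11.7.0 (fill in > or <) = >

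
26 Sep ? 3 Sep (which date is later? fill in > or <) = >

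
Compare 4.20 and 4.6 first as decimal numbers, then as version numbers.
As decimals: 4.20 < 4.6. As versions: v4.20 > v4.6 (minor version 20 > 6).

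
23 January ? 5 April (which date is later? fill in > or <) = <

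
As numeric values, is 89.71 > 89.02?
True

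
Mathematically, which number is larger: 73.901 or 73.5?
73.901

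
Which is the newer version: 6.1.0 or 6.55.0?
6.55.0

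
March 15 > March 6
True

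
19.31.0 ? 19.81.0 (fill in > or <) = <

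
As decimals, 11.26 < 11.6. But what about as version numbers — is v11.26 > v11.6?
True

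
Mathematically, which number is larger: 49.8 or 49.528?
49.8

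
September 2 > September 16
False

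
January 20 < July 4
True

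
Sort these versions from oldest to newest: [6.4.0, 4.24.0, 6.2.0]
[4.24.0, 6.2.0, 6.4.0]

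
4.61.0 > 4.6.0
True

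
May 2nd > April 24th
True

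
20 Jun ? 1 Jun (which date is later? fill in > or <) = >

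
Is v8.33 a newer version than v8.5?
Yes. Version numbers are compared segment by segment as integers, not as decimals: minor version 33 > 5, so v8.33 > v8.5 (even though the decimal 8.33 < 8.5).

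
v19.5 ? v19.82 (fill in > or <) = <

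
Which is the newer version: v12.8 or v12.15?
v12.15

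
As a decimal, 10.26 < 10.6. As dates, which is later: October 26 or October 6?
October 26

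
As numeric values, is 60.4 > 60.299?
True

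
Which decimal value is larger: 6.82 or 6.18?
6.82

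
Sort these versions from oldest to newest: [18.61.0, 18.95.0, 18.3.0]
[18.3.0, 18.61.0, 18.95.0]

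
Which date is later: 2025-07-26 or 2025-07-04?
2025-07-26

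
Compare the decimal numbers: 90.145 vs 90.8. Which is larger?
90.8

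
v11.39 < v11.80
True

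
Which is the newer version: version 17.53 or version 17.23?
version 17.53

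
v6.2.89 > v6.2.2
True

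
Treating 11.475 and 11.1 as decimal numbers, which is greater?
11.475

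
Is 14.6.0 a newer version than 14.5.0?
Yes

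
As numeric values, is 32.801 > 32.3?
True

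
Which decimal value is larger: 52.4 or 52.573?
52.573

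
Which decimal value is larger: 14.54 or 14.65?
14.65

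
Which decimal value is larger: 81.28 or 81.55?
81.55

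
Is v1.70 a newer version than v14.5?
No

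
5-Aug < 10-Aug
True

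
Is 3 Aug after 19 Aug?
No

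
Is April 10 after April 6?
Yes. Day 10 comes after day 6 in April — this is a date comparison, not a decimal one (the decimal 4.10 would be smaller than 4.6).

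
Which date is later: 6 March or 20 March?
20 March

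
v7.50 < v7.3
False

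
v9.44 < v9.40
False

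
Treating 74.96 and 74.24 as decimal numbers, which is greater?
74.96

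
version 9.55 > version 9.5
True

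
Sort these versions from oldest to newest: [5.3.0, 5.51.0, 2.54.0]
[2.54.0, 5.3.0, 5.51.0]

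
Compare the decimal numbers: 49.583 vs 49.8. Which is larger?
49.8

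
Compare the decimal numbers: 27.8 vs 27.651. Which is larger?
27.8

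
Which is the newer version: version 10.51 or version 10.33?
version 10.51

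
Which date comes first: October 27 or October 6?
October 6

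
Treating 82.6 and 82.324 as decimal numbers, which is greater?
82.6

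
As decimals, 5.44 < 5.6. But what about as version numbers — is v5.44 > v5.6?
True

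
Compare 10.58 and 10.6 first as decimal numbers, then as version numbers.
As decimals: 10.58 < 10.6. As versions: v10.58 > v10.6 (minor version 58 > 6).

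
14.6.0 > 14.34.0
False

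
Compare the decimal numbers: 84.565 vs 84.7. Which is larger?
84.7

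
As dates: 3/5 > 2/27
True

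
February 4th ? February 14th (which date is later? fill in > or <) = <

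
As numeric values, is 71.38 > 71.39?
False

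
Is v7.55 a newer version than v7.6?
Yes. Version numbers are compared segment by segment as integers, not as decimals: minor version 55 > 6, so v7.55 > v7.6 (even though the decimal 7.55 < 7.6).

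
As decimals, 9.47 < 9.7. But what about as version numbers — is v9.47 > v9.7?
True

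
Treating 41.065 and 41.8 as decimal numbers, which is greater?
41.8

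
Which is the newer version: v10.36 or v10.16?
v10.36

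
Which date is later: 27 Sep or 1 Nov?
1 Nov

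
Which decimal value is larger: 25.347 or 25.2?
25.347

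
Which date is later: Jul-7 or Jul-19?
Jul-19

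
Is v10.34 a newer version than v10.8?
Yes. Version numbers are compared segment by segment as integers, not as decimals: minor version 34 > 8, so v10.34 > v10.8 (even though the decimal 10.34 < 10.8).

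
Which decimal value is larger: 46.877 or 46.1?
46.877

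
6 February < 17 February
True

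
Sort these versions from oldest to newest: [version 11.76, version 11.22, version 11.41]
[version 11.22, version 11.41, version 11.76]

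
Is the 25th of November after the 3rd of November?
Yes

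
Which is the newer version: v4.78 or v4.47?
v4.78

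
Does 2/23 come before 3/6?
Yes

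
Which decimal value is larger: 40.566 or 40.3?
40.566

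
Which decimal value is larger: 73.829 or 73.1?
73.829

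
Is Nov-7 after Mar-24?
Yes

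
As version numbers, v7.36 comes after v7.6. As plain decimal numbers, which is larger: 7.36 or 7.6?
7.6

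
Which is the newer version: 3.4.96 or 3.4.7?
3.4.96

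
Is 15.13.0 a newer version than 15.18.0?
No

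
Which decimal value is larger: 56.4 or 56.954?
56.954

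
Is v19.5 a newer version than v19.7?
No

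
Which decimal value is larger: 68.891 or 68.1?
68.891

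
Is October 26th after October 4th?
Yes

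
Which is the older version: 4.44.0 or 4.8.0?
4.8.0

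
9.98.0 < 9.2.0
False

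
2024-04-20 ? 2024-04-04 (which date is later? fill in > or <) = >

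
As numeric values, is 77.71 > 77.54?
True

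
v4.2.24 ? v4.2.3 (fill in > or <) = >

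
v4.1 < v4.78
True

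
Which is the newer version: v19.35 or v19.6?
v19.35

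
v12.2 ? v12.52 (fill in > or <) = <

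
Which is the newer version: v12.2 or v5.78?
v12.2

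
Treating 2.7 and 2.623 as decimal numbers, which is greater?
2.7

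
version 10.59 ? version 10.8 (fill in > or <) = >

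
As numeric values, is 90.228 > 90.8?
False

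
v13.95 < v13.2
False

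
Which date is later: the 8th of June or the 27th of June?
the 27th of June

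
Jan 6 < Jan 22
True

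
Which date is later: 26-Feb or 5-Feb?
26-Feb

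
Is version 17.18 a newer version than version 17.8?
Yes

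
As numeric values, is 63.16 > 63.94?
False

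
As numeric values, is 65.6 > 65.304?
True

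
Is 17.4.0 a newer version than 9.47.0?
Yes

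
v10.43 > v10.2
True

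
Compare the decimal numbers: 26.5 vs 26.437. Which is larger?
26.5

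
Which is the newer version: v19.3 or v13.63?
v19.3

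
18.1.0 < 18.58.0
True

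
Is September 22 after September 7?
Yes. Day 22 comes after day 7 in September — this is a date comparison, not a decimal one (the decimal 9.22 would be smaller than 9.7).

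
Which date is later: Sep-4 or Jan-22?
Sep-4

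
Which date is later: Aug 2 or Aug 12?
Aug 12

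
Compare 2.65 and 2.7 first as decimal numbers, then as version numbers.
As decimals: 2.65 < 2.7. As versions: v2.65 > v2.7 (minor version 65 > 7).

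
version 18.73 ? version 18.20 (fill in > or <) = >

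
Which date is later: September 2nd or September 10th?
September 10th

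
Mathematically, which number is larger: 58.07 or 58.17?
58.17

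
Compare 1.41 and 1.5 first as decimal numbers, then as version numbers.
As decimals: 1.41 < 1.5. As versions: v1.41 > v1.5 (minor version 41 > 5).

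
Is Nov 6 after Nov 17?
No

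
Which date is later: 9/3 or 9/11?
9/11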